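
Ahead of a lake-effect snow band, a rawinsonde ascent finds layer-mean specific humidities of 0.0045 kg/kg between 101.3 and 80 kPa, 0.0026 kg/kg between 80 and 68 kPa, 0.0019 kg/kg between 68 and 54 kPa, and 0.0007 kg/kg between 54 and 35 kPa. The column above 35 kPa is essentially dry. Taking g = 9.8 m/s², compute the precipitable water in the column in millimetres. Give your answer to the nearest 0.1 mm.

Precipitable water is the column-integrated vapour mass per unit area: PW = (1/g) Σ q̄ Δp, with q in kg/kg and Δp in Pa (1 kg/m² of water = 1 mm).
Layer 101.3–80 kPa: Δp = 213 hPa = 21300 Pa, q̄ = 0.0045 kg/kg → 0.0045 × 21300 / 9.8 = 9.78 mm
Layer 80–68 kPa: Δp = 120 hPa = 12000 Pa, q̄ = 0.0026 kg/kg → 0.0026 × 12000 / 9.8 = 3.18 mm
Layer 68–54 kPa: Δp = 140 hPa = 14000 Pa, q̄ = 0.0019 kg/kg → 0.0019 × 14000 / 9.8 = 2.71 mm
Layer 54–35 kPa: Δp = 190 hPa = 19000 Pa, q̄ = 0.0007 kg/kg → 0.0007 × 19000 / 9.8 = 1.36 mm
PW = 9.78 + 3.18 + 2.71 + 1.36 = 17.03 ≈ 17.0 mm.

PW ≈ 17.0 mm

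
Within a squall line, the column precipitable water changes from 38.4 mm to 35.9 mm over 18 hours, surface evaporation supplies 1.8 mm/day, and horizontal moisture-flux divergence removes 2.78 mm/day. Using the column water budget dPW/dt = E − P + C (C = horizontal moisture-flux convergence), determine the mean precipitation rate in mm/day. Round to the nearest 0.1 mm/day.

dPW/dt = (35.9 − 38.4) mm / (18/24 day) = -3.333 mm/day.
P = E + C − dPW/dt = 1.8 + (-2.78) − (-3.333) = 2.4 mm/day.

P ≈ 2.4 mm/day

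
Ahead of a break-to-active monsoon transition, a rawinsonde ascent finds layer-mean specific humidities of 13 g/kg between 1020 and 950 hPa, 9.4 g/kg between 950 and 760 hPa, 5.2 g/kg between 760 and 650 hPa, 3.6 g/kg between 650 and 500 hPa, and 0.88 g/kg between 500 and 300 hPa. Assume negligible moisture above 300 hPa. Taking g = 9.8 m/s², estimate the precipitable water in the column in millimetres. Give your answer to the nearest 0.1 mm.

Precipitable water is the column-integrated vapour mass per unit area: PW = (1/g) Σ q̄ Δp, with q in kg/kg and Δp in Pa (1 kg/m² of water = 1 mm).
Layer 1020–950 hPa: Δp = 70 hPa = 7000 Pa, q̄ = 0.013 kg/kg → 0.013 × 7000 / 9.8 = 9.29 mm
Layer 950–760 hPa: Δp = 190 hPa = 19000 Pa, q̄ = 0.0094 kg/kg → 0.0094 × 19000 / 9.8 = 18.22 mm
Layer 760–650 hPa: Δp = 110 hPa = 11000 Pa, q̄ = 0.0052 kg/kg → 0.0052 × 11000 / 9.8 = 5.84 mm
Layer 650–500 hPa: Δp = 150 hPa = 15000 Pa, q̄ = 0.0036 kg/kg → 0.0036 × 15000 / 9.8 = 5.51 mm
Layer 500–300 hPa: Δp = 200 hPa = 20000 Pa, q̄ = 0.00088 kg/kg → 0.00088 × 20000 / 9.8 = 1.80 mm
PW = 9.29 + 18.22 + 5.84 + 5.51 + 1.80 = 40.66 ≈ 40.7 mm.

PW ≈ 40.7 mm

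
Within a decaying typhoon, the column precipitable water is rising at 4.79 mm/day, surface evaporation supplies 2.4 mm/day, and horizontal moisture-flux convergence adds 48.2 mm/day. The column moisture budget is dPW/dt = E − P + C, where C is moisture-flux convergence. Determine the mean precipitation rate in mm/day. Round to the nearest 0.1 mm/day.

dPW/dt = +4.79 mm/day.
P = E + C − dPW/dt = 2.4 + (48.2) − (+4.79) = 45.8 mm/day.

P ≈ 45.8 mm/day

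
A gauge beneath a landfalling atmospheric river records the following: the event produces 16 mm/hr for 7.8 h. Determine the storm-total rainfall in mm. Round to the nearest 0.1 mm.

Total = Σ Rᵢ Δtᵢ = 16 × 7.8
      = 124.8 = 124.8 mm.

total ≈ 124.8 mm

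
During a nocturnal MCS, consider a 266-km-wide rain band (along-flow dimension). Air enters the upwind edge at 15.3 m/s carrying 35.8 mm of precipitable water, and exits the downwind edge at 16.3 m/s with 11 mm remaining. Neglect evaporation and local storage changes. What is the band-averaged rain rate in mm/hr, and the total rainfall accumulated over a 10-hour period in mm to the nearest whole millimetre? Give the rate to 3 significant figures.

R ≈ 4.99 mm/hr; total ≈ 50 mm

Column moisture flux per unit crosswind length is F = V × PW.
Inflow: F_in = 15.3 × 35.8 = 547.74 mm·m/s
Outflow: F_out = 16.3 × 11 = 179.3 mm·m/s
Steady-state rate R = (F_in − F_out)/L = (547.74 − 179.3) / 266000 m = 1.385e-03 mm/s.
R = 1.385e-03 × 3600 = 4.99 mm/hr.
Over 10 h: total = 4.99 × 10 = 49.9 ≈ 50 mm.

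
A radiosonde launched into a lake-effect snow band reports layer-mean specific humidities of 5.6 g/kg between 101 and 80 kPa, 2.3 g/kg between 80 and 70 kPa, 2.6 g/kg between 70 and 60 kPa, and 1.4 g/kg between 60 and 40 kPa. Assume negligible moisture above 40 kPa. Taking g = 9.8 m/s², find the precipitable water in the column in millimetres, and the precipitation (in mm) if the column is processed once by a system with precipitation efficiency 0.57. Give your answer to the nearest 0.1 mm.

Precipitable water is the column-integrated vapour mass per unit area: PW = (1/g) Σ q̄ Δp, with q in kg/kg and Δp in Pa (1 kg/m² of water = 1 mm).
Layer 101–80 kPa: Δp = 210 hPa = 21000 Pa, q̄ = 0.0056 kg/kg → 0.0056 × 21000 / 9.8 = 12.00 mm
Layer 80–70 kPa: Δp = 100 hPa = 10000 Pa, q̄ = 0.0023 kg/kg → 0.0023 × 10000 / 9.8 = 2.35 mm
Layer 70–60 kPa: Δp = 100 hPa = 10000 Pa, q̄ = 0.0026 kg/kg → 0.0026 × 10000 / 9.8 = 2.65 mm
Layer 60–40 kPa: Δp = 200 hPa = 20000 Pa, q̄ = 0.0014 kg/kg → 0.0014 × 20000 / 9.8 = 2.86 mm
PW = 12.00 + 2.35 + 2.65 + 2.86 = 19.86 ≈ 19.9 mm.
Precipitation = ε × PW = 0.57 × 19.9 = 11.3 mm.

PW ≈ 19.9 mm; precipitation ≈ 11.3 mm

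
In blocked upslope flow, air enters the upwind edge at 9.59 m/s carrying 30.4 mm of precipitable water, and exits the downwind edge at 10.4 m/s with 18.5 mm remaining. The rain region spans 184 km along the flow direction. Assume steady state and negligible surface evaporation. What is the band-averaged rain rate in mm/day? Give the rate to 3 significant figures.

R ≈ 46.6 mm/day

Column moisture flux per unit crosswind length is F = V × PW.
Inflow: F_in = 9.59 × 30.4 = 291.536 mm·m/s
Outflow: F_out = 10.4 × 18.5 = 192.4 mm·m/s
Steady-state rate R = (F_in − F_out)/L = (291.536 − 192.4) / 184000 m = 5.388e-04 mm/s.
R = 5.388e-04 × 3600 × 24 = 46.6 mm/day.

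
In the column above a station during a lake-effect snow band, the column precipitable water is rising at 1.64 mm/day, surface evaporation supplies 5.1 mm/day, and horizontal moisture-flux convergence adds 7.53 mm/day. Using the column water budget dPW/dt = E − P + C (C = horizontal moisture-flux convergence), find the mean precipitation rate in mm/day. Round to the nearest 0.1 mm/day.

P ≈ 11.0 mm/day

dPW/dt = +1.64 mm/day.
P = E + C − dPW/dt = 5.1 + (7.53) − (+1.64) = 11.0 mm/day.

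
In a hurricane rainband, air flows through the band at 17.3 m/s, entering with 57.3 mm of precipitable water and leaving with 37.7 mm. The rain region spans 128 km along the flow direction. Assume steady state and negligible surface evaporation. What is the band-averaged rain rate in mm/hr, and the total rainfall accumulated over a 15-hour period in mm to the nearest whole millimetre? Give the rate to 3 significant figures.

R ≈ 9.54 mm/hr; total ≈ 143 mm

Column moisture flux per unit crosswind length is F = V × PW.
Inflow: F_in = 17.3 × 57.3 = 991.29 mm·m/s
Outflow: F_out = 17.3 × 37.7 = 652.21 mm·m/s
Steady-state rate R = (F_in − F_out)/L = (991.29 − 652.21) / 128000 m = 2.649e-03 mm/s.
R = 2.649e-03 × 3600 = 9.54 mm/hr.
Over 15 h: total = 9.54 × 15 = 143.1 ≈ 143 mm.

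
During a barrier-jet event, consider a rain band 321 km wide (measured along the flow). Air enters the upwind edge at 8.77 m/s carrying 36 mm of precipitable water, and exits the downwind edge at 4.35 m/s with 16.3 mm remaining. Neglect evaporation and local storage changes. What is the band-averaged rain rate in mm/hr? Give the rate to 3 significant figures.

R ≈ 2.75 mm/hr

Column moisture flux per unit crosswind length is F = V × PW.
Inflow: F_in = 8.77 × 36 = 315.72 mm·m/s
Outflow: F_out = 4.35 × 16.3 = 70.905 mm·m/s
Steady-state rate R = (F_in − F_out)/L = (315.72 − 70.905) / 321000 m = 7.627e-04 mm/s.
R = 7.627e-04 × 3600 = 2.75 mm/hr.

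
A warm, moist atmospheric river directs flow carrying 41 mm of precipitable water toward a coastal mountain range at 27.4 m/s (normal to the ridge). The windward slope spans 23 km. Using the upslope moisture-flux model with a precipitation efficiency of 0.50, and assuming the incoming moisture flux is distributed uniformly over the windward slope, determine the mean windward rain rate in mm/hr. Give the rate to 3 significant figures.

R ≈ 87.9 mm/hr

Incoming column moisture flux per unit ridge length: F = V × PW = 27.4 × 41 = 1123.4 mm·m/s.
Spread over the 23 km slope with efficiency ε = 0.50: R = ε·F/W = 0.50 × 1123.4 / 23000 m = 2.442e-02 mm/s.
R = 2.442e-02 × 3600 = 87.9 mm/hr.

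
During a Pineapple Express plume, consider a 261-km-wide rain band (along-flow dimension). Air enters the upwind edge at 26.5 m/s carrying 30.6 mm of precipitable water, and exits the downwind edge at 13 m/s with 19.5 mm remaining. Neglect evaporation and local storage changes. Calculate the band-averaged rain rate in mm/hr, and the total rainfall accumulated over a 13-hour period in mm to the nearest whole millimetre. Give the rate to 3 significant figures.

Column moisture flux per unit crosswind length is F = V × PW.
Inflow: F_in = 26.5 × 30.6 = 810.9 mm·m/s
Outflow: F_out = 13 × 19.5 = 253.5 mm·m/s
Steady-state rate R = (F_in − F_out)/L = (810.9 − 253.5) / 261000 m = 2.136e-03 mm/s.
R = 2.136e-03 × 3600 = 7.69 mm/hr.
Over 13 h: total = 7.69 × 13 = 99.97 ≈ 100 mm.

R ≈ 7.69 mm/hr; total ≈ 100 mm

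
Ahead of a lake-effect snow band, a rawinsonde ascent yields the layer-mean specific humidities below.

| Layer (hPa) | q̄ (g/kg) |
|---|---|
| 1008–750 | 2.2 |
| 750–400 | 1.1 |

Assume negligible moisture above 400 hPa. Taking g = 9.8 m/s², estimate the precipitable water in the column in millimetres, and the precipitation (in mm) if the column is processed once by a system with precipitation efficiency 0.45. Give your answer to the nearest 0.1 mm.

PW ≈ 9.7 mm; precipitation ≈ 4.4 mm

Precipitable water is the column-integrated vapour mass per unit area: PW = (1/g) Σ q̄ Δp, with q in kg/kg and Δp in Pa (1 kg/m² of water = 1 mm).
Layer 1008–750 hPa: Δp = 258 hPa = 25800 Pa, q̄ = 0.0022 kg/kg → 0.0022 × 25800 / 9.8 = 5.79 mm
Layer 750–400 hPa: Δp = 350 hPa = 35000 Pa, q̄ = 0.0011 kg/kg → 0.0011 × 35000 / 9.8 = 3.93 mm
PW = 5.79 + 3.93 = 9.72 ≈ 9.7 mm.
Precipitation = ε × PW = 0.45 × 9.7 = 4.4 mm.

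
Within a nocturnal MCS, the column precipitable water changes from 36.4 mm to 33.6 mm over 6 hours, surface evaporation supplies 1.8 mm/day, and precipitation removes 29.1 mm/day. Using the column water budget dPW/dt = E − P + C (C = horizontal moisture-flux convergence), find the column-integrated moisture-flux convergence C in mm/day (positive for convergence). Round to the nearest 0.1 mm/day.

dPW/dt = (33.6 − 36.4) mm / (6/24 day) = -11.200 mm/day.
C = dPW/dt − E + P = (-11.200) − 1.8 + 29.1 = 16.1 mm/day.

C ≈ 16.1 mm/day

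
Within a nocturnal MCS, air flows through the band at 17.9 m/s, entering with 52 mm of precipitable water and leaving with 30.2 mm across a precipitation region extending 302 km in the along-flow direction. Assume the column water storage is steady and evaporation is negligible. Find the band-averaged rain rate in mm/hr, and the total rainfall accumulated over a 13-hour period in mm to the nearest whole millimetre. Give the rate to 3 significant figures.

R ≈ 4.65 mm/hr; total ≈ 60 mm

Column moisture flux per unit crosswind length is F = V × PW.
Inflow: F_in = 17.9 × 52 = 930.8 mm·m/s
Outflow: F_out = 17.9 × 30.2 = 540.58 mm·m/s
Steady-state rate R = (F_in − F_out)/L = (930.8 − 540.58) / 302000 m = 1.292e-03 mm/s.
R = 1.292e-03 × 3600 = 4.65 mm/hr.
Over 13 h: total = 4.65 × 13 = 60.45 ≈ 60 mm.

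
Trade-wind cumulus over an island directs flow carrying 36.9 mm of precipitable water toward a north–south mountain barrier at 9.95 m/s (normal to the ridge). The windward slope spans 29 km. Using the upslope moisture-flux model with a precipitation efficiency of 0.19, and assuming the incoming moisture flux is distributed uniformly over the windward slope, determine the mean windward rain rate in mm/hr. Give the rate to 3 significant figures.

Incoming column moisture flux per unit ridge length: F = V × PW = 9.95 × 36.9 = 367.155 mm·m/s.
Spread over the 29 km slope with efficiency ε = 0.19: R = ε·F/W = 0.19 × 367.155 / 29000 m = 2.405e-03 mm/s.
R = 2.405e-03 × 3600 = 8.66 mm/hr.

R ≈ 8.66 mm/hr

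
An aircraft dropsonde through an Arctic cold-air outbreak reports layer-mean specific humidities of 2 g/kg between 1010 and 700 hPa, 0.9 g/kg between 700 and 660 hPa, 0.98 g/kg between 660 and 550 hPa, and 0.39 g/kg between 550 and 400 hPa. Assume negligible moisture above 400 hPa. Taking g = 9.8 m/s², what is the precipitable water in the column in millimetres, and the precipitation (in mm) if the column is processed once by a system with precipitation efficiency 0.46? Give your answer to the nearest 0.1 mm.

Precipitable water is the column-integrated vapour mass per unit area: PW = (1/g) Σ q̄ Δp, with q in kg/kg and Δp in Pa (1 kg/m² of water = 1 mm).
Layer 1010–700 hPa: Δp = 310 hPa = 31000 Pa, q̄ = 0.002 kg/kg → 0.002 × 31000 / 9.8 = 6.33 mm
Layer 700–660 hPa: Δp = 40 hPa = 4000 Pa, q̄ = 0.0009 kg/kg → 0.0009 × 4000 / 9.8 = 0.37 mm
Layer 660–550 hPa: Δp = 110 hPa = 11000 Pa, q̄ = 0.00098 kg/kg → 0.00098 × 11000 / 9.8 = 1.10 mm
Layer 550–400 hPa: Δp = 150 hPa = 15000 Pa, q̄ = 0.00039 kg/kg → 0.00039 × 15000 / 9.8 = 0.60 mm
PW = 6.33 + 0.37 + 1.10 + 0.60 = 8.40 ≈ 8.4 mm.
Precipitation = ε × PW = 0.46 × 8.4 = 3.9 mm.

PW ≈ 8.4 mm; precipitation ≈ 3.9 mm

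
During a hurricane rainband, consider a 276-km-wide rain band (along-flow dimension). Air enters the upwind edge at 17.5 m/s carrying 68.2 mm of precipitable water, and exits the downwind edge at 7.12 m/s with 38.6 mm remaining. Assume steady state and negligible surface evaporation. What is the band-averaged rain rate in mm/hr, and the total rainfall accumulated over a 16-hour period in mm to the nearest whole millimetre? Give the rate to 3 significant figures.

R ≈ 12.0 mm/hr; total ≈ 192 mm

Column moisture flux per unit crosswind length is F = V × PW.
Inflow: F_in = 17.5 × 68.2 = 1193.5 mm·m/s
Outflow: F_out = 7.12 × 38.6 = 274.832 mm·m/s
Steady-state rate R = (F_in − F_out)/L = (1193.5 − 274.832) / 276000 m = 3.329e-03 mm/s.
R = 3.329e-03 × 3600 = 12.0 mm/hr.
Over 16 h: total = 12.0 × 16 = 192 mm.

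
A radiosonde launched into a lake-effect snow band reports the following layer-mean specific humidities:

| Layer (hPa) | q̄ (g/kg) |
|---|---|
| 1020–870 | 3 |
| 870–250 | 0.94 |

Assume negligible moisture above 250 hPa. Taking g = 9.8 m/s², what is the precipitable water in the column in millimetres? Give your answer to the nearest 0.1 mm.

PW ≈ 10.5 mm

Precipitable water is the column-integrated vapour mass per unit area: PW = (1/g) Σ q̄ Δp, with q in kg/kg and Δp in Pa (1 kg/m² of water = 1 mm).
Layer 1020–870 hPa: Δp = 150 hPa = 15000 Pa, q̄ = 0.003 kg/kg → 0.003 × 15000 / 9.8 = 4.59 mm
Layer 870–250 hPa: Δp = 620 hPa = 62000 Pa, q̄ = 0.00094 kg/kg → 0.00094 × 62000 / 9.8 = 5.95 mm
PW = 4.59 + 5.95 = 10.54 ≈ 10.5 mm.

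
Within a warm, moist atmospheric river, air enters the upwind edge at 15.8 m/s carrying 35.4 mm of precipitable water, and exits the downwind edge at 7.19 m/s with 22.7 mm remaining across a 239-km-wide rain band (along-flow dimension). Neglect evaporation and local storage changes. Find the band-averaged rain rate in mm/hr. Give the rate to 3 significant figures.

R ≈ 5.97 mm/hr

Column moisture flux per unit crosswind length is F = V × PW.
Inflow: F_in = 15.8 × 35.4 = 559.32 mm·m/s
Outflow: F_out = 7.19 × 22.7 = 163.213 mm·m/s
Steady-state rate R = (F_in − F_out)/L = (559.32 − 163.213) / 239000 m = 1.657e-03 mm/s.
R = 1.657e-03 × 3600 = 5.97 mm/hr.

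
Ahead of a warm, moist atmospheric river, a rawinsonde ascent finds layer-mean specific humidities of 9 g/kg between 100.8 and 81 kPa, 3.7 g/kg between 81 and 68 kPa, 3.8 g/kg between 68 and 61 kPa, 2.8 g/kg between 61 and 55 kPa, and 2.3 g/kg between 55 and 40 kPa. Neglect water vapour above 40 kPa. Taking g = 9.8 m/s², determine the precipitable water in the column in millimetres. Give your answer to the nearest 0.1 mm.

PW ≈ 31.0 mm

Precipitable water is the column-integrated vapour mass per unit area: PW = (1/g) Σ q̄ Δp, with q in kg/kg and Δp in Pa (1 kg/m² of water = 1 mm).
Layer 100.8–81 kPa: Δp = 198 hPa = 19800 Pa, q̄ = 0.009 kg/kg → 0.009 × 19800 / 9.8 = 18.18 mm
Layer 81–68 kPa: Δp = 130 hPa = 13000 Pa, q̄ = 0.0037 kg/kg → 0.0037 × 13000 / 9.8 = 4.91 mm
Layer 68–61 kPa: Δp = 70 hPa = 7000 Pa, q̄ = 0.0038 kg/kg → 0.0038 × 7000 / 9.8 = 2.71 mm
Layer 61–55 kPa: Δp = 60 hPa = 6000 Pa, q̄ = 0.0028 kg/kg → 0.0028 × 6000 / 9.8 = 1.71 mm
Layer 55–40 kPa: Δp = 150 hPa = 15000 Pa, q̄ = 0.0023 kg/kg → 0.0023 × 15000 / 9.8 = 3.52 mm
PW = 18.18 + 4.91 + 2.71 + 1.71 + 3.52 = 31.03 ≈ 31.0 mm.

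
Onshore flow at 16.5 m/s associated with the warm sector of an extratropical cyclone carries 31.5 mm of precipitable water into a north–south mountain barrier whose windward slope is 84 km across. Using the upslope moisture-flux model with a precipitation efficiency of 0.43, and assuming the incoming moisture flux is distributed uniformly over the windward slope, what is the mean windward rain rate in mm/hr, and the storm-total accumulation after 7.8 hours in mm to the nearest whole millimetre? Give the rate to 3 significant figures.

R ≈ 9.58 mm/hr; total ≈ 75 mm

Incoming column moisture flux per unit ridge length: F = V × PW = 16.5 × 31.5 = 519.75 mm·m/s.
Spread over the 84 km slope with efficiency ε = 0.43: R = ε·F/W = 0.43 × 519.75 / 84000 m = 2.661e-03 mm/s.
R = 2.661e-03 × 3600 = 9.58 mm/hr.
Over 7.8 h: total = 9.58 × 7.8 = 74.724 ≈ 75 mm.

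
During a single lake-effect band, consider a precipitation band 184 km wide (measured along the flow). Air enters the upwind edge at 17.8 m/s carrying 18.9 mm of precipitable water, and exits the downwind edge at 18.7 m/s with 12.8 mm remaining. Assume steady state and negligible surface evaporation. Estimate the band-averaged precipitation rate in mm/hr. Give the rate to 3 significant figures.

Column moisture flux per unit crosswind length is F = V × PW.
Inflow: F_in = 17.8 × 18.9 = 336.42 mm·m/s
Outflow: F_out = 18.7 × 12.8 = 239.36 mm·m/s
Steady-state rate R = (F_in − F_out)/L = (336.42 − 239.36) / 184000 m = 5.275e-04 mm/s.
R = 5.275e-04 × 3600 = 1.90 mm/hr.

R ≈ 1.90 mm/hr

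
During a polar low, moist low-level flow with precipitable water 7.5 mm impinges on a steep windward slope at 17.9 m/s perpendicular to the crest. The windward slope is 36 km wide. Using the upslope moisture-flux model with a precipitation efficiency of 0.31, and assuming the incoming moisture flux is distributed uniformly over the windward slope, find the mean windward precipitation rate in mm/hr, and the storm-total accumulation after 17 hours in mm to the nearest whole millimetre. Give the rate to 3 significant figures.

Incoming column moisture flux per unit ridge length: F = V × PW = 17.9 × 7.5 = 134.25 mm·m/s.
Spread over the 36 km slope with efficiency ε = 0.31: R = ε·F/W = 0.31 × 134.25 / 36000 m = 1.156e-03 mm/s.
R = 1.156e-03 × 3600 = 4.16 mm/hr.
Over 17 h: total = 4.16 × 17 = 70.72 ≈ 71 mm.

R ≈ 4.16 mm/hr; total ≈ 71 mm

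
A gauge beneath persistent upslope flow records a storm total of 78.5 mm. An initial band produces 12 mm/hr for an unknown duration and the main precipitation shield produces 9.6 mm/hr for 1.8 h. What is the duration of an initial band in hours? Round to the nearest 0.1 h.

duration ≈ 5.1 h

Known phases: 9.6 × 1.8 = 17.28 mm.
Remaining depth = 78.5 − 17.28 = 61.22 mm.
Duration = 61.22 / 12 = 5.1 h.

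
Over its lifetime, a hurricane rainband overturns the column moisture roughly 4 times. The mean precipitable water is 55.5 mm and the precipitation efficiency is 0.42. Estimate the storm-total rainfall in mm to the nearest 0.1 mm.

Each cycle deposits ε × PW = 0.42 × 55.5 = 23.31 mm.
Over 4 cycles: 4 × 23.31 = 93.2 mm.

rainfall ≈ 93.2 mm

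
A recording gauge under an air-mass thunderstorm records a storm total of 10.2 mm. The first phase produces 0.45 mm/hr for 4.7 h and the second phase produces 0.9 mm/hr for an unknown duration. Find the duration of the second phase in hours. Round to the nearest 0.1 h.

Known phases: 0.45 × 4.7 = 2.115 mm.
Remaining depth = 10.2 − 2.115 = 8.085 mm.
Duration = 8.085 / 0.9 = 9.0 h.

duration ≈ 9.0 h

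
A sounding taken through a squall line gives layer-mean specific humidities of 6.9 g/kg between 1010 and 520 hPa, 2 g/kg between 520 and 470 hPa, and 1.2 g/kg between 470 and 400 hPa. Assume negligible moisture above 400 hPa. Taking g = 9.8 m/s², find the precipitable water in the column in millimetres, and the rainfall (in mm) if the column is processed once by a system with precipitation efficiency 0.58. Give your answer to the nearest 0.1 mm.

PW ≈ 36.4 mm; rainfall ≈ 21.1 mm

Precipitable water is the column-integrated vapour mass per unit area: PW = (1/g) Σ q̄ Δp, with q in kg/kg and Δp in Pa (1 kg/m² of water = 1 mm).
Layer 1010–520 hPa: Δp = 490 hPa = 49000 Pa, q̄ = 0.0069 kg/kg → 0.0069 × 49000 / 9.8 = 34.50 mm
Layer 520–470 hPa: Δp = 50 hPa = 5000 Pa, q̄ = 0.002 kg/kg → 0.002 × 5000 / 9.8 = 1.02 mm
Layer 470–400 hPa: Δp = 70 hPa = 7000 Pa, q̄ = 0.0012 kg/kg → 0.0012 × 7000 / 9.8 = 0.86 mm
PW = 34.50 + 1.02 + 0.86 = 36.38 ≈ 36.4 mm.
Rainfall = ε × PW = 0.58 × 36.4 = 21.1 mm.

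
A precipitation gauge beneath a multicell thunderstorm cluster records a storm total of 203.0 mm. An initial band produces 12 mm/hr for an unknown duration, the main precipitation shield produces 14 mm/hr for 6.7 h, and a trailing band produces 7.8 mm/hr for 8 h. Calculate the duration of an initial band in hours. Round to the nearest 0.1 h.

Known phases: 14 × 6.7 + 7.8 × 8 = 93.8 + 62.4 = 156.2 mm.
Remaining depth = 203.0 − 156.2 = 46.8 mm.
Duration = 46.8 / 12 = 3.9 h.

duration ≈ 3.9 h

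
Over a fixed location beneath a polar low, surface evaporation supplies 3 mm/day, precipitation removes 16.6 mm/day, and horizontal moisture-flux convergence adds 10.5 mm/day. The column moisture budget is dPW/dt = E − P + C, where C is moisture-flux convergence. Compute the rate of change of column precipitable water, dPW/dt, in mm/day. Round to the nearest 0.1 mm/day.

dPW/dt ≈ -3.1 mm/day

dPW/dt = E − P + C = 3 − 16.6 + (10.5) = -3.1 mm/day.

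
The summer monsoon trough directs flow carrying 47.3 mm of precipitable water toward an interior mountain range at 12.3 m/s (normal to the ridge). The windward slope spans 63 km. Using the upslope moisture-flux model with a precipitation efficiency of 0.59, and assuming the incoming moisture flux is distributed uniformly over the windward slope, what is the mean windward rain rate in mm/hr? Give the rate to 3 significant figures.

Incoming column moisture flux per unit ridge length: F = V × PW = 12.3 × 47.3 = 581.79 mm·m/s.
Spread over the 63 km slope with efficiency ε = 0.59: R = ε·F/W = 0.59 × 581.79 / 63000 m = 5.449e-03 mm/s.
R = 5.449e-03 × 3600 = 19.6 mm/hr.

R ≈ 19.6 mm/hr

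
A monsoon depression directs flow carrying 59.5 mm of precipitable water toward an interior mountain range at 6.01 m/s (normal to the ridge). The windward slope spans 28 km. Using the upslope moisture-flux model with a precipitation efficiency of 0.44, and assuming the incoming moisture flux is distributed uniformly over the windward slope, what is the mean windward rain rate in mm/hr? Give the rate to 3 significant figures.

Incoming column moisture flux per unit ridge length: F = V × PW = 6.01 × 59.5 = 357.595 mm·m/s.
Spread over the 28 km slope with efficiency ε = 0.44: R = ε·F/W = 0.44 × 357.595 / 28000 m = 5.619e-03 mm/s.
R = 5.619e-03 × 3600 = 20.2 mm/hr.

R ≈ 20.2 mm/hr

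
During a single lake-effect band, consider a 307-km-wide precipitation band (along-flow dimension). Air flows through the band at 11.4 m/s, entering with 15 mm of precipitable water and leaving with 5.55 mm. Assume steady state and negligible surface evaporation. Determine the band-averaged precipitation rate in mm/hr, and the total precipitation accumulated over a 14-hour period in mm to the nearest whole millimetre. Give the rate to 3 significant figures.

Column moisture flux per unit crosswind length is F = V × PW.
Inflow: F_in = 11.4 × 15 = 171 mm·m/s
Outflow: F_out = 11.4 × 5.55 = 63.27 mm·m/s
Steady-state rate R = (F_in − F_out)/L = (171 − 63.27) / 307000 m = 3.509e-04 mm/s.
R = 3.509e-04 × 3600 = 1.26 mm/hr.
Over 14 h: total = 1.26 × 14 = 17.64 ≈ 18 mm.

R ≈ 1.26 mm/hr; total ≈ 18 mm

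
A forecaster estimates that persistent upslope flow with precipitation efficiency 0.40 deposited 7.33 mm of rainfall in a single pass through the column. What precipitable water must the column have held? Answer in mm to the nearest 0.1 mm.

PW = rainfall / ε = 7.33 / 0.40 = 18.3 mm.

PW ≈ 18.3 mm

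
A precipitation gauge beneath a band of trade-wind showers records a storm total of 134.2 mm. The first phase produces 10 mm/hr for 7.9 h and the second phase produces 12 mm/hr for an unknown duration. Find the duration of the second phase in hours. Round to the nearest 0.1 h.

Known phases: 10 × 7.9 = 79 mm.
Remaining depth = 134.2 − 79 = 55.2 mm.
Duration = 55.2 / 12 = 4.6 h.

duration ≈ 4.6 h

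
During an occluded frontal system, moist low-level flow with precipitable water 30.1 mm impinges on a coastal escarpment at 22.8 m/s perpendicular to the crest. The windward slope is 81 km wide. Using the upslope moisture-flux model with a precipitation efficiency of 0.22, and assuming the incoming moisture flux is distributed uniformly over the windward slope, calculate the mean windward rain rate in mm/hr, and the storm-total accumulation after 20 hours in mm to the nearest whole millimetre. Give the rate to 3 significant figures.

R ≈ 6.71 mm/hr; total ≈ 134 mm

Incoming column moisture flux per unit ridge length: F = V × PW = 22.8 × 30.1 = 686.28 mm·m/s.
Spread over the 81 km slope with efficiency ε = 0.22: R = ε·F/W = 0.22 × 686.28 / 81000 m = 1.864e-03 mm/s.
R = 1.864e-03 × 3600 = 6.71 mm/hr.
Over 20 h: total = 6.71 × 20 = 134.2 ≈ 134 mm.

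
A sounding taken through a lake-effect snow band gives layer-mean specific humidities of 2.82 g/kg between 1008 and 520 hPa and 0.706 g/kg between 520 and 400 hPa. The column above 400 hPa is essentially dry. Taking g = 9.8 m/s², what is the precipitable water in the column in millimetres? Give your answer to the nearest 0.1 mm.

Precipitable water is the column-integrated vapour mass per unit area: PW = (1/g) Σ q̄ Δp, with q in kg/kg and Δp in Pa (1 kg/m² of water = 1 mm).
Layer 1008–520 hPa: Δp = 488 hPa = 48800 Pa, q̄ = 0.00282 kg/kg → 0.00282 × 48800 / 9.8 = 14.04 mm
Layer 520–400 hPa: Δp = 120 hPa = 12000 Pa, q̄ = 0.000706 kg/kg → 0.000706 × 12000 / 9.8 = 0.86 mm
PW = 14.04 + 0.86 = 14.90 ≈ 14.9 mm.

PW ≈ 14.9 mm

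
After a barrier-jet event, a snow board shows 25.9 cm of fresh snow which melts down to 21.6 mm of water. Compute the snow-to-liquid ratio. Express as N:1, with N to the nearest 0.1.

Ratio = snow depth / SWE = 259 mm / 21.6 mm = 12.0, i.e. 12.0:1.

ratio ≈ 12.0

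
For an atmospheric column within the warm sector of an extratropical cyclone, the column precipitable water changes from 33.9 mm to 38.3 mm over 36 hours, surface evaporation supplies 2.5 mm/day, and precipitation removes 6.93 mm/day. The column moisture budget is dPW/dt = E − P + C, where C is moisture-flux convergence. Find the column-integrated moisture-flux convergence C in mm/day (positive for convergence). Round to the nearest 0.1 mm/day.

dPW/dt = (38.3 − 33.9) mm / (36/24 day) = +2.933 mm/day.
C = dPW/dt − E + P = (+2.933) − 2.5 + 6.93 = 7.4 mm/day.

C ≈ 7.4 mm/day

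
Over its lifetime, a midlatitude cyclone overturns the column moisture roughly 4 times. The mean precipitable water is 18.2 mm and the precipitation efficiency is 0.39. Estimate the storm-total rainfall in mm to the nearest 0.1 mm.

Each cycle deposits ε × PW = 0.39 × 18.2 = 7.098 mm.
Over 4 cycles: 4 × 7.098 = 28.4 mm.

rainfall ≈ 28.4 mm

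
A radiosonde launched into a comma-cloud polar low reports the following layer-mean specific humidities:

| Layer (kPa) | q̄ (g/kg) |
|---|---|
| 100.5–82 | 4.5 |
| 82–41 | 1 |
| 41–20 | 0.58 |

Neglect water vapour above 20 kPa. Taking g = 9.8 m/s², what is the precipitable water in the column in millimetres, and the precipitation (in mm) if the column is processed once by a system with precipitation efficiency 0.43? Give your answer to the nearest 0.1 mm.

PW ≈ 13.9 mm; precipitation ≈ 6.0 mm

Precipitable water is the column-integrated vapour mass per unit area: PW = (1/g) Σ q̄ Δp, with q in kg/kg and Δp in Pa (1 kg/m² of water = 1 mm).
Layer 100.5–82 kPa: Δp = 185 hPa = 18500 Pa, q̄ = 0.0045 kg/kg → 0.0045 × 18500 / 9.8 = 8.49 mm
Layer 82–41 kPa: Δp = 410 hPa = 41000 Pa, q̄ = 0.001 kg/kg → 0.001 × 41000 / 9.8 = 4.18 mm
Layer 41–20 kPa: Δp = 210 hPa = 21000 Pa, q̄ = 0.00058 kg/kg → 0.00058 × 21000 / 9.8 = 1.24 mm
PW = 8.49 + 4.18 + 1.24 = 13.91 ≈ 13.9 mm.
Precipitation = ε × PW = 0.43 × 13.9 = 6.0 mm.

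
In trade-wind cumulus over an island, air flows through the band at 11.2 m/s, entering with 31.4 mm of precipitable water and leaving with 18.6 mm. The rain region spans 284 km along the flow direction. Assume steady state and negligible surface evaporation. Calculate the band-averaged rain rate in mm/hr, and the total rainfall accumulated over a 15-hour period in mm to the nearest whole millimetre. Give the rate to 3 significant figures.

Column moisture flux per unit crosswind length is F = V × PW.
Inflow: F_in = 11.2 × 31.4 = 351.68 mm·m/s
Outflow: F_out = 11.2 × 18.6 = 208.32 mm·m/s
Steady-state rate R = (F_in − F_out)/L = (351.68 − 208.32) / 284000 m = 5.048e-04 mm/s.
R = 5.048e-04 × 3600 = 1.82 mm/hr.
Over 15 h: total = 1.82 × 15 = 27.3 ≈ 27 mm.

R ≈ 1.82 mm/hr; total ≈ 27 mm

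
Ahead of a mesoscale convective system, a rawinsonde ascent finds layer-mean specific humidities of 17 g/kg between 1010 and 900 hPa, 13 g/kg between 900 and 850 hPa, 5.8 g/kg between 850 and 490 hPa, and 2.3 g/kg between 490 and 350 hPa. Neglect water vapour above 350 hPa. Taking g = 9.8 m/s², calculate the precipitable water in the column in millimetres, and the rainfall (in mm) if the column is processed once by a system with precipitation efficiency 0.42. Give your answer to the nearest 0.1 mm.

Precipitable water is the column-integrated vapour mass per unit area: PW = (1/g) Σ q̄ Δp, with q in kg/kg and Δp in Pa (1 kg/m² of water = 1 mm).
Layer 1010–900 hPa: Δp = 110 hPa = 11000 Pa, q̄ = 0.017 kg/kg → 0.017 × 11000 / 9.8 = 19.08 mm
Layer 900–850 hPa: Δp = 50 hPa = 5000 Pa, q̄ = 0.013 kg/kg → 0.013 × 5000 / 9.8 = 6.63 mm
Layer 850–490 hPa: Δp = 360 hPa = 36000 Pa, q̄ = 0.0058 kg/kg → 0.0058 × 36000 / 9.8 = 21.31 mm
Layer 490–350 hPa: Δp = 140 hPa = 14000 Pa, q̄ = 0.0023 kg/kg → 0.0023 × 14000 / 9.8 = 3.29 mm
PW = 19.08 + 6.63 + 21.31 + 3.29 = 50.31 ≈ 50.3 mm.
Rainfall = ε × PW = 0.42 × 50.3 = 21.1 mm.

PW ≈ 50.3 mm; rainfall ≈ 21.1 mm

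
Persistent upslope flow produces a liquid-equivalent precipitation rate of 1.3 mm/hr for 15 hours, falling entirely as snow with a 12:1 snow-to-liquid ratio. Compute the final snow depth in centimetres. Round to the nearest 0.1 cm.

Liquid-equivalent depth = 1.3 × 15 = 19.5 mm.
Snow depth = 19.5 mm × 12 = 234 mm = 23.4 cm.

snow depth ≈ 23.4 cm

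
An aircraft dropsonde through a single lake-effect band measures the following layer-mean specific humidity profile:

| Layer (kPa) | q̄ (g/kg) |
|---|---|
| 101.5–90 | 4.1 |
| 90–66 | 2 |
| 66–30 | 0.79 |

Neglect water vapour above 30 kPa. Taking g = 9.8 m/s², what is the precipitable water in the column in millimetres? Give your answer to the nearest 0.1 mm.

Precipitable water is the column-integrated vapour mass per unit area: PW = (1/g) Σ q̄ Δp, with q in kg/kg and Δp in Pa (1 kg/m² of water = 1 mm).
Layer 101.5–90 kPa: Δp = 115 hPa = 11500 Pa, q̄ = 0.0041 kg/kg → 0.0041 × 11500 / 9.8 = 4.81 mm
Layer 90–66 kPa: Δp = 240 hPa = 24000 Pa, q̄ = 0.002 kg/kg → 0.002 × 24000 / 9.8 = 4.90 mm
Layer 66–30 kPa: Δp = 360 hPa = 36000 Pa, q̄ = 0.00079 kg/kg → 0.00079 × 36000 / 9.8 = 2.90 mm
PW = 4.81 + 4.90 + 2.90 = 12.61 ≈ 12.6 mm.

PW ≈ 12.6 mm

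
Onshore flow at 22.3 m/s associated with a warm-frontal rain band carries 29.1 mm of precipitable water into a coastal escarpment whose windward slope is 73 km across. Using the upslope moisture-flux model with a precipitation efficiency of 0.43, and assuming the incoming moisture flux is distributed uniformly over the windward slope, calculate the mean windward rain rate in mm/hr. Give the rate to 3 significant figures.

Incoming column moisture flux per unit ridge length: F = V × PW = 22.3 × 29.1 = 648.93 mm·m/s.
Spread over the 73 km slope with efficiency ε = 0.43: R = ε·F/W = 0.43 × 648.93 / 73000 m = 3.822e-03 mm/s.
R = 3.822e-03 × 3600 = 13.8 mm/hr.

R ≈ 13.8 mm/hr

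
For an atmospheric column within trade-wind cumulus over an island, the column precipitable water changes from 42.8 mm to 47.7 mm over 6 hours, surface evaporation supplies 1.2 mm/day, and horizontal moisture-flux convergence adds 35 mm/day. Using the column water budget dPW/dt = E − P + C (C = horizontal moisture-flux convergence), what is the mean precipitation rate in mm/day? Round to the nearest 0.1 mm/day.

dPW/dt = (47.7 − 42.8) mm / (6/24 day) = +19.600 mm/day.
P = E + C − dPW/dt = 1.2 + (35) − (+19.600) = 16.6 mm/day.

P ≈ 16.6 mm/day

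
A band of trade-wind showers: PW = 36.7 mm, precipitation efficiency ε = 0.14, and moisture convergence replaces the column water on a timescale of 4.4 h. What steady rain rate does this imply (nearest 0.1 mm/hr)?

Each overturning extracts ε × PW = 0.14 × 36.7 = 5.138 mm.
Rate = ε·PW / τ = 5.138 / 4.4 h = 1.2 mm/hr.

R ≈ 1.2 mm/hr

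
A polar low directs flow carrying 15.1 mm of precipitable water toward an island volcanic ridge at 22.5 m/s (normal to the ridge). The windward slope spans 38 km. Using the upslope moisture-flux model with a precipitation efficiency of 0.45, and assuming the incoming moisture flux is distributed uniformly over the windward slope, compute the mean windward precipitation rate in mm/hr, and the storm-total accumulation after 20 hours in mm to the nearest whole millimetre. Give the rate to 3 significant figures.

R ≈ 14.5 mm/hr; total ≈ 290 mm

Incoming column moisture flux per unit ridge length: F = V × PW = 22.5 × 15.1 = 339.75 mm·m/s.
Spread over the 38 km slope with efficiency ε = 0.45: R = ε·F/W = 0.45 × 339.75 / 38000 m = 4.023e-03 mm/s.
R = 4.023e-03 × 3600 = 14.5 mm/hr.
Over 20 h: total = 14.5 × 20 = 290 mm.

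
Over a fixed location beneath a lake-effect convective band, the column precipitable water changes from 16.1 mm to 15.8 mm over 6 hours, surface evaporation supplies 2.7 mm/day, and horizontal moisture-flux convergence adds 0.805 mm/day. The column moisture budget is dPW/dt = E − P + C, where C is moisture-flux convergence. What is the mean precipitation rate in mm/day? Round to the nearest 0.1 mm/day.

dPW/dt = (15.8 − 16.1) mm / (6/24 day) = -1.200 mm/day.
P = E + C − dPW/dt = 2.7 + (0.805) − (-1.200) = 4.7 mm/day.

P ≈ 4.7 mm/day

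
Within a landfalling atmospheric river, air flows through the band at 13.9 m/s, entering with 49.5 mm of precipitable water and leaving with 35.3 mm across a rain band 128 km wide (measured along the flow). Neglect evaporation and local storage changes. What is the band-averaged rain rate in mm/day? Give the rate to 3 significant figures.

R ≈ 133 mm/day

Column moisture flux per unit crosswind length is F = V × PW.
Inflow: F_in = 13.9 × 49.5 = 688.05 mm·m/s
Outflow: F_out = 13.9 × 35.3 = 490.67 mm·m/s
Steady-state rate R = (F_in − F_out)/L = (688.05 − 490.67) / 128000 m = 1.542e-03 mm/s.
R = 1.542e-03 × 3600 × 24 = 133 mm/day.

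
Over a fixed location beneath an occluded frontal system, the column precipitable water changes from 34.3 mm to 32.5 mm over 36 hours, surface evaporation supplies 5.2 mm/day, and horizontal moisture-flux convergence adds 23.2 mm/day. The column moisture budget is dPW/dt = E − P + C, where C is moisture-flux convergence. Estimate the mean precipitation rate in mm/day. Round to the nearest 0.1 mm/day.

P ≈ 29.6 mm/day

dPW/dt = (32.5 − 34.3) mm / (36/24 day) = -1.200 mm/day.
P = E + C − dPW/dt = 5.2 + (23.2) − (-1.200) = 29.6 mm/day.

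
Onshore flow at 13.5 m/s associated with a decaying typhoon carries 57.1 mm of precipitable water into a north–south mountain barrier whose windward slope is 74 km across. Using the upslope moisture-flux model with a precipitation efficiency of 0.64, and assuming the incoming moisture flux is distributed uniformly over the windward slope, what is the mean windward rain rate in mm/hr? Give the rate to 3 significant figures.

Incoming column moisture flux per unit ridge length: F = V × PW = 13.5 × 57.1 = 770.85 mm·m/s.
Spread over the 74 km slope with efficiency ε = 0.64: R = ε·F/W = 0.64 × 770.85 / 74000 m = 6.667e-03 mm/s.
R = 6.667e-03 × 3600 = 24.0 mm/hr.

R ≈ 24.0 mm/hr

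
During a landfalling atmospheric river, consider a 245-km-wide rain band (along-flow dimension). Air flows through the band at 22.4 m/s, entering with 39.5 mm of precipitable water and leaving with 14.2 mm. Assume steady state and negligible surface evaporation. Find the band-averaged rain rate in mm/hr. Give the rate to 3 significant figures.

R ≈ 8.33 mm/hr

Column moisture flux per unit crosswind length is F = V × PW.
Inflow: F_in = 22.4 × 39.5 = 884.8 mm·m/s
Outflow: F_out = 22.4 × 14.2 = 318.08 mm·m/s
Steady-state rate R = (F_in − F_out)/L = (884.8 − 318.08) / 245000 m = 2.313e-03 mm/s.
R = 2.313e-03 × 3600 = 8.33 mm/hr.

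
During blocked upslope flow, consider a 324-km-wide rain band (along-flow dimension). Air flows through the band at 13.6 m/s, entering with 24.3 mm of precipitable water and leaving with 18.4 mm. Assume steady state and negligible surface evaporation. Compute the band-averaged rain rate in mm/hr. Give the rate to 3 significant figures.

R ≈ 0.892 mm/hr

Column moisture flux per unit crosswind length is F = V × PW.
Inflow: F_in = 13.6 × 24.3 = 330.48 mm·m/s
Outflow: F_out = 13.6 × 18.4 = 250.24 mm·m/s
Steady-state rate R = (F_in − F_out)/L = (330.48 − 250.24) / 324000 m = 2.477e-04 mm/s.
R = 2.477e-04 × 3600 = 0.892 mm/hr.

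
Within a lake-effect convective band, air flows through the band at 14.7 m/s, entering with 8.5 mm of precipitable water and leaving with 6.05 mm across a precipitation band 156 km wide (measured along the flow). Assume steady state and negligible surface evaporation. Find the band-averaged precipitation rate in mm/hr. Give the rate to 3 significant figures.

Column moisture flux per unit crosswind length is F = V × PW.
Inflow: F_in = 14.7 × 8.5 = 124.95 mm·m/s
Outflow: F_out = 14.7 × 6.05 = 88.935 mm·m/s
Steady-state rate R = (F_in − F_out)/L = (124.95 − 88.935) / 156000 m = 2.309e-04 mm/s.
R = 2.309e-04 × 3600 = 0.831 mm/hr.

R ≈ 0.831 mm/hr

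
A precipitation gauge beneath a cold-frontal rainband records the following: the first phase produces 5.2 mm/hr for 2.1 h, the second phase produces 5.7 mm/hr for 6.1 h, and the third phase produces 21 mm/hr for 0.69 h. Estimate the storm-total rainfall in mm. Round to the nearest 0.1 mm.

Total = Σ Rᵢ Δtᵢ = 5.2 × 2.1 + 5.7 × 6.1 + 21 × 0.69
      = 10.92 + 34.77 + 14.49 = 60.2 mm.

total ≈ 60.2 mm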